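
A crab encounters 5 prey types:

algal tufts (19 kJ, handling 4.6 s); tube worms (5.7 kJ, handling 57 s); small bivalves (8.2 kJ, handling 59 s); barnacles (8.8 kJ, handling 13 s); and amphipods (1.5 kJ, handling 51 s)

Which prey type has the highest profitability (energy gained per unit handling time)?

algal tufts

In descending order of E/h:
algal tufts: 19/4.6 = 4.13 kJ/s
barnacles: 8.8/13 = 0.677 kJ/s
small bivalves: 8.2/59 = 0.139 kJ/s
tube worms: 5.7/57 = 0.1 kJ/s
amphipods: 1.5/51 = 0.0294 kJ/s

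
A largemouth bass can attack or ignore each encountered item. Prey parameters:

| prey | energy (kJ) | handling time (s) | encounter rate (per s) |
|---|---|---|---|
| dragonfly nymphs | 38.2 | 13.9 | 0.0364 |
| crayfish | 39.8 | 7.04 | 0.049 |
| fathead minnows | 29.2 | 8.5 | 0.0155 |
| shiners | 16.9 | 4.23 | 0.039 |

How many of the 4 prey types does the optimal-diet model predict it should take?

Rank by E/h (kJ/s): crayfish 5.65, shiners 4, fathead minnows 3.44, dragonfly nymphs 2.75. Include each in turn until the next type's E/h falls below the running intake rate.
Rate on top 1: 1.45. shiners: 4 > 1.45 → include.
Rate on top 2: 1.728. fathead minnows: 3.44 > 1.728 → include.
Rate on top 3: 1.865. dragonfly nymphs: 2.75 > 1.865 → include.
Optimal diet: crayfish, shiners, fathead minnows, dragonfly nymphs — 4 of 4 types.

4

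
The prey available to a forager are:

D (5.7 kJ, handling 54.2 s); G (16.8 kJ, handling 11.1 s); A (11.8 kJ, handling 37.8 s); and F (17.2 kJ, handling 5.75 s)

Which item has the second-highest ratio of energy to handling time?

G

In descending order of E/h:
F: 17.2/5.75 = 2.99 kJ/s
G: 16.8/11.1 = 1.51 kJ/s
A: 11.8/37.8 = 0.312 kJ/s
D: 5.7/54.2 = 0.105 kJ/s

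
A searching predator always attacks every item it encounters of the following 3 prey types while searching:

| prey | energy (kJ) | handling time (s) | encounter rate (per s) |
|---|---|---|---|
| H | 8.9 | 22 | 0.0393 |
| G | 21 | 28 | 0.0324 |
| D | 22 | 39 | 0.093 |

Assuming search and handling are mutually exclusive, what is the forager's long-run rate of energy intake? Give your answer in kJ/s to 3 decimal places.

R = (0.0393×8.9 + 0.0324×21 + 0.093×22) / (1 + 0.0393×22 + 0.0324×28 + 0.093×39) = 3.076/6.399 = 0.4807 kJ/s.

0.481 kJ/s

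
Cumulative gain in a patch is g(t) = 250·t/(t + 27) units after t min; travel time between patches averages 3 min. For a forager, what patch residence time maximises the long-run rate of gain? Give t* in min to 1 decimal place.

9.0 min

By the marginal value theorem, leave when the instantaneous gain rate g'(t) equals the habitat-wide average g(t)/(T + t).
g'(t) = 250·27/(t + 27)². Setting 250·27/(t+27)² = 250t/[(t+27)(3+t)] gives 27(3+t) = t(t+27), so t² = 27×3 = 81.
t* = √81 = 9 min.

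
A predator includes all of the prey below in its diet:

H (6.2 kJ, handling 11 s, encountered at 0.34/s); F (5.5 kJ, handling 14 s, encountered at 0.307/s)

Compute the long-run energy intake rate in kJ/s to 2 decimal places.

Energy encountered per unit search time: 0.34×6.2 + 0.307×5.5 = 3.796 kJ/s.
Handling time per unit search time: 0.34×11 + 0.307×14 = 8.038.
Rate = 3.796/(1 + 8.038) = 0.4201 kJ/s.

0.42 kJ/s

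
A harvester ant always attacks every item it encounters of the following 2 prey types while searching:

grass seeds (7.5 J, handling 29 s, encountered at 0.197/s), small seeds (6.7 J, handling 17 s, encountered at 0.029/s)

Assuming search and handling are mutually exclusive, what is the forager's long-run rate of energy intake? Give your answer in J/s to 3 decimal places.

Energy encountered per unit search time: 0.197×7.5 + 0.029×6.7 = 1.672 J/s.
Handling time per unit search time: 0.197×29 + 0.029×17 = 6.206.
Rate = 1.672/(1 + 6.206) = 0.232 J/s.

0.232 J/s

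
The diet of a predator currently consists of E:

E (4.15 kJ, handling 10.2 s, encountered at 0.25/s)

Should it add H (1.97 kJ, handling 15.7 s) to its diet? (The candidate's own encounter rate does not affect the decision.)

Intake rate on the current diet: R = (0.25×4.15) / (1 + 0.25×10.2) = 1.038/3.55 = 0.2923 kJ/s.
Profitability of H: 1.97/15.7 = 0.1255 kJ/s.
0.1255 < 0.2923, so adding H would lower the average — exclude it.

No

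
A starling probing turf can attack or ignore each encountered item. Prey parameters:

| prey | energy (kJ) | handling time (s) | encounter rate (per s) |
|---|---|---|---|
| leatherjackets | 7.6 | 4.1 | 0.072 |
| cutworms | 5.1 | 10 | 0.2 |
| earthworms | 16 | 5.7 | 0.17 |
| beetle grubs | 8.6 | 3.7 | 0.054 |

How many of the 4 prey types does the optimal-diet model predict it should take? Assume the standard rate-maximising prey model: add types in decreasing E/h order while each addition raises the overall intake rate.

3

Rank by E/h (kJ/s): earthworms 2.81, beetle grubs 2.32, leatherjackets 1.85, cutworms 0.51. Include each in turn until the next type's E/h falls below the running intake rate.
Rate on top 1: 1.381. beetle grubs: 2.32 > 1.381 → include.
Rate on top 2: 1.468. leatherjackets: 1.85 > 1.468 → include.
Rate on top 3: 1.514. cutworms: 0.51 < 1.514 → exclude; stop.
Optimal diet: earthworms, beetle grubs, leatherjackets — 3 of 4 types.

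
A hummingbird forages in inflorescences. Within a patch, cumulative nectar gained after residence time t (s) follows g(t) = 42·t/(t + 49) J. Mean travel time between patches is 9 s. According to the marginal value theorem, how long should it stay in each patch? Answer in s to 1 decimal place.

21.0 s

Optimal t* satisfies g'(t*) = g(t*)/(T + t*).
g'(t) = 42·49/(t + 49)². Setting 42·49/(t+49)² = 42t/[(t+49)(9+t)] gives 49(9+t) = t(t+49), so t² = 49×9 = 441.
t* = √441 = 21 s.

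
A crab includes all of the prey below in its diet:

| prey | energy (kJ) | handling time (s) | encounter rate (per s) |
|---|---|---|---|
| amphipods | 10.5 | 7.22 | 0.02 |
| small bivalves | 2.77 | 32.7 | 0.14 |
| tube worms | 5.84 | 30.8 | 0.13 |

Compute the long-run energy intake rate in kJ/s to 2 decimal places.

0.14 kJ/s

R = (0.02×10.5 + 0.14×2.77 + 0.13×5.84) / (1 + 0.02×7.22 + 0.14×32.7 + 0.13×30.8) = 1.357/9.726 = 0.1395 kJ/s.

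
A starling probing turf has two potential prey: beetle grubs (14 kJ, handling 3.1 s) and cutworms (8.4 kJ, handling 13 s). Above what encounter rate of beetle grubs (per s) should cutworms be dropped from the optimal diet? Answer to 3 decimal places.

The zero-one rule: include cutworms iff E₂/h₂ > λE₁/(1+λh₁). Equality gives the switch point.
λE₁h₂ = E₂ + λE₂h₁ ⇒ λ = E₂/(E₁h₂ − E₂h₁) = 8.4/(182 − 26.04) = 0.05386 per s.

0.054 per s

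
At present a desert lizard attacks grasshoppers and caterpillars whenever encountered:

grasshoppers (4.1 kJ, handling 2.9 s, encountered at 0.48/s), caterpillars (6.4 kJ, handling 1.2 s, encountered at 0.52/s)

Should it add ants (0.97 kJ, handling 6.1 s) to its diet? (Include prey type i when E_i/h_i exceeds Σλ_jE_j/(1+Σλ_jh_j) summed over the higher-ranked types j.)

Current rate: (0.48×4.1 + 0.52×6.4)/(1 + 0.48×2.9 + 0.52×1.2) = 1.756 kJ/s.
Profitability of ants: 0.97/6.1 = 0.159 kJ/s.
0.159 < 1.756, so adding ants would lower the average — exclude it.

No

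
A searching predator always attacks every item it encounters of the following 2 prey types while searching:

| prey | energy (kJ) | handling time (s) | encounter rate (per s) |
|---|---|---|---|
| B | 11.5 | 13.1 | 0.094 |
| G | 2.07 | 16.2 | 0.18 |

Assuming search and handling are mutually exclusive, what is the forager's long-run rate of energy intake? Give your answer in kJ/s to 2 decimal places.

R = Σλ_iE_i / (1 + Σλ_ih_i)
Numerator: 0.094×11.5 + 0.18×2.07 = 1.454
Denominator: 1 + 0.094×13.1 + 0.18×16.2 = 5.147
R = 1.454/5.147 = 0.2824 kJ/s

0.28 kJ/s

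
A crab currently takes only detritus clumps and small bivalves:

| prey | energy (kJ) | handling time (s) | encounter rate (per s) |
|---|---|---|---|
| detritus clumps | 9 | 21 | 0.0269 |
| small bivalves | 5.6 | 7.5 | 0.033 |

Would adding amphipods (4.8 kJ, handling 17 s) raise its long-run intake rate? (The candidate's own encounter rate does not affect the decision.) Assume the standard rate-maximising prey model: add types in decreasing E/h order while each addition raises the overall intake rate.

Current rate: (0.0269×9 + 0.033×5.6)/(1 + 0.0269×21 + 0.033×7.5) = 0.2355 kJ/s.
amphipods: E/h = 4.8/17 = 0.2824 kJ/s.
0.2824 > 0.2355, so adding amphipods raises the average — include it.

Yes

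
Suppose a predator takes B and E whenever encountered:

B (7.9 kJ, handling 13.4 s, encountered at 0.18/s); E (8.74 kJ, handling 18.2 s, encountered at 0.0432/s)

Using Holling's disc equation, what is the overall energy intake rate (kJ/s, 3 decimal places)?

0.429 kJ/s

R = Σλ_iE_i / (1 + Σλ_ih_i)
Numerator: 0.18×7.9 + 0.0432×8.74 = 1.8
Denominator: 1 + 0.18×13.4 + 0.0432×18.2 = 4.198
R = 1.8/4.198 = 0.4286 kJ/s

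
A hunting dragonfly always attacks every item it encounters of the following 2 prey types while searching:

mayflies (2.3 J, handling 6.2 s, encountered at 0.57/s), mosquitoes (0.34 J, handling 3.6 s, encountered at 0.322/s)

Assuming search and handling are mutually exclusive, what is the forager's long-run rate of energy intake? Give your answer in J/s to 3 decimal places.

R = Σλ_iE_i / (1 + Σλ_ih_i)
Numerator: 0.57×2.3 + 0.322×0.34 = 1.42
Denominator: 1 + 0.57×6.2 + 0.322×3.6 = 5.693
R = 1.42/5.693 = 0.2495 J/s

0.250 J/s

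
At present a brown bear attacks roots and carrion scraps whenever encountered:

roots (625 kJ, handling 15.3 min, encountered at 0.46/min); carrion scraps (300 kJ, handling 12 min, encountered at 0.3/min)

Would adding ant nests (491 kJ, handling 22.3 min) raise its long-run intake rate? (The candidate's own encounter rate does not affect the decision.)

Intake rate on the current diet: R = (0.46×625 + 0.3×300) / (1 + 0.46×15.3 + 0.3×12) = 377.5/11.64 = 32.44 kJ/min.
Profitability of ant nests: 491/22.3 = 22.02 kJ/min.
22.02 < 32.44, so adding ant nests would lower the average — exclude it.

No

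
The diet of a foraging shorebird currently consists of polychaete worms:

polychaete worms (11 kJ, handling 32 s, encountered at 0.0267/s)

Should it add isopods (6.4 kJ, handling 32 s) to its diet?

Intake rate on the current diet: R = (0.0267×11) / (1 + 0.0267×32) = 0.2937/1.854 = 0.1584 kJ/s.
Profitability of isopods: 6.4/32 = 0.2 kJ/s.
Since 0.2 > R, including isopods increases the long-run rate.

Yes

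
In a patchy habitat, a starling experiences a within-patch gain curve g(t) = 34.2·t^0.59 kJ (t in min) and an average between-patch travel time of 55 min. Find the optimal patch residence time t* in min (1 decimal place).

79.1 min

By the marginal value theorem, leave when the instantaneous gain rate g'(t) equals the habitat-wide average g(t)/(T + t).
g'(t) = 0.59·34.2·t^-0.41. Setting 0.59·34.2·t^-0.41 = 34.2·t^0.59/(55+t) gives 0.59(55+t) = t, so 0.41·t = 0.59×55.
t* = 0.59×55/0.41 = 79.15 min.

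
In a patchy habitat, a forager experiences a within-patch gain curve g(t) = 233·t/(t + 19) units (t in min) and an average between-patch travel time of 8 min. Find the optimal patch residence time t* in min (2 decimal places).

12.33 min

By the marginal value theorem, leave when the instantaneous gain rate g'(t) equals the habitat-wide average g(t)/(T + t).
g'(t) = 233·19/(t + 19)². Setting 233·19/(t+19)² = 233t/[(t+19)(8+t)] gives 19(8+t) = t(t+19), so t² = 19×8 = 152.
t* = √152 = 12.33 min.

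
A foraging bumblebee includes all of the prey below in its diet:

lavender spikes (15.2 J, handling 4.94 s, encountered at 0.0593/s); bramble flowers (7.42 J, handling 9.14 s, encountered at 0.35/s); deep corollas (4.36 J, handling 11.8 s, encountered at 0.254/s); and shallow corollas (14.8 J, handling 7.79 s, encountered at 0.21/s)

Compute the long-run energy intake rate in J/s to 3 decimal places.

0.845 J/s

Energy encountered per unit search time: 0.0593×15.2 + 0.35×7.42 + 0.254×4.36 + 0.21×14.8 = 7.714 J/s.
Handling time per unit search time: 0.0593×4.94 + 0.35×9.14 + 0.254×11.8 + 0.21×7.79 = 8.125.
Rate = 7.714/(1 + 8.125) = 0.8453 J/s.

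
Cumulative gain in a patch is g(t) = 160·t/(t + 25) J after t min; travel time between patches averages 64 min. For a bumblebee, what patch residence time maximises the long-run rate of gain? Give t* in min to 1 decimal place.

Maximise g(t)/(T+t): set derivative to zero → g'(t)(T+t) = g(t).
g'(t) = 160·25/(t + 25)². Setting 160·25/(t+25)² = 160t/[(t+25)(64+t)] gives 25(64+t) = t(t+25), so t² = 25×64 = 1600.
t* = √1600 = 40 min.

40.0 min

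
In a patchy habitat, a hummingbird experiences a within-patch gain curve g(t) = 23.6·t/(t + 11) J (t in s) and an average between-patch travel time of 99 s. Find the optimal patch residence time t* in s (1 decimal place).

33.0 s

By the marginal value theorem, leave when the instantaneous gain rate g'(t) equals the habitat-wide average g(t)/(T + t).
g'(t) = 23.6·11/(t + 11)². Setting 23.6·11/(t+11)² = 23.6t/[(t+11)(99+t)] gives 11(99+t) = t(t+11), so t² = 11×99 = 1089.
t* = √1089 = 33 s.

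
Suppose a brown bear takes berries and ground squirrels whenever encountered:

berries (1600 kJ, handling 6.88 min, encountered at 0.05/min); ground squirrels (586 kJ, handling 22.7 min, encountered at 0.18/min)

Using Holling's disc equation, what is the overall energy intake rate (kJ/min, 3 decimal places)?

Energy encountered per unit search time: 0.05×1600 + 0.18×586 = 185.5 kJ/min.
Handling time per unit search time: 0.05×6.88 + 0.18×22.7 = 4.43.
Rate = 185.5/(1 + 4.43) = 34.16 kJ/min.

34.158 kJ/min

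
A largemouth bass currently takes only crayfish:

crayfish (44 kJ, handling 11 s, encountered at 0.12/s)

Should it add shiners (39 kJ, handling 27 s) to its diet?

On crayfish alone, R = ΣλE/(1+Σλh) = 5.28/2.32 = 2.276 kJ/s.
Profitability of shiners: 39/27 = 1.444 kJ/s.
Since 1.444 < R, time spent handling shiners is better spent searching.

No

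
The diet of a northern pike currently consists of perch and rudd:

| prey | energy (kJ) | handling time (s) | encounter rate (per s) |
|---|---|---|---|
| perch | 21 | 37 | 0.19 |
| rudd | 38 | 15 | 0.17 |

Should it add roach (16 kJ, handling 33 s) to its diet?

On perch and rudd alone, R = ΣλE/(1+Σλh) = 10.45/10.58 = 0.9877 kJ/s.
roach: E/h = 16/33 = 0.4848 kJ/s.
Since 0.4848 < R, time spent handling roach is better spent searching.

No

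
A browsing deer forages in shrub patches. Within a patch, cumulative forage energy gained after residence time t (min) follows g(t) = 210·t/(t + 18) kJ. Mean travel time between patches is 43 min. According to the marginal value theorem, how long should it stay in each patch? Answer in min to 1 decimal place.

27.8 min

Maximise g(t)/(T+t): set derivative to zero → g'(t)(T+t) = g(t).
g'(t) = 210·18/(t + 18)². Setting 210·18/(t+18)² = 210t/[(t+18)(43+t)] gives 18(43+t) = t(t+18), so t² = 18×43 = 774.
t* = √774 = 27.82 min.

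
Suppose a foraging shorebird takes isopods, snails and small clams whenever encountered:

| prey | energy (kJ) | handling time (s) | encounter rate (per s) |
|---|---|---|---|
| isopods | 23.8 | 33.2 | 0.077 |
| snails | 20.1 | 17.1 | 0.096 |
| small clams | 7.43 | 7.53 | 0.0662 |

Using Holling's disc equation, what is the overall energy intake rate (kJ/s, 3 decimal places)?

0.747 kJ/s

R = Σλ_iE_i / (1 + Σλ_ih_i)
Numerator: 0.077×23.8 + 0.096×20.1 + 0.0662×7.43 = 4.254
Denominator: 1 + 0.077×33.2 + 0.096×17.1 + 0.0662×7.53 = 5.696
R = 4.254/5.696 = 0.7468 kJ/s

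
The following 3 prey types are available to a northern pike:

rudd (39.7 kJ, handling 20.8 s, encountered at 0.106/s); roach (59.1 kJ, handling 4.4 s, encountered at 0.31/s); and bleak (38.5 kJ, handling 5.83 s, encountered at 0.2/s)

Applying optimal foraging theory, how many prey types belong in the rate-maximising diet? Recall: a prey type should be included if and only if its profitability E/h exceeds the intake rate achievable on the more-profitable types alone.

Profitabilities (E/h, kJ/s): roach 13.4, bleak 6.6, rudd 1.91. Add prey in this order while the next type's profitability exceeds the intake rate on those already taken.
Rate on top 1: 7.75. bleak: 6.6 < 7.75 → exclude; stop.
Optimal diet: roach — 1 of 3 types.

1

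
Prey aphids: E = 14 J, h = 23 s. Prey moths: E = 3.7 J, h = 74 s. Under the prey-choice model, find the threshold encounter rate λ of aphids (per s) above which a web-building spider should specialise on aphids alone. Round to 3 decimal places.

0.004 per s

At the threshold, the rate on aphids alone equals the profitability of moths: λ·14/(1 + λ·23) = 3.7/74 = 0.05.
Rearranging, λ(14 − 0.05×23) = 0.05, so λ = 0.05/12.85 = 0.003891 per s.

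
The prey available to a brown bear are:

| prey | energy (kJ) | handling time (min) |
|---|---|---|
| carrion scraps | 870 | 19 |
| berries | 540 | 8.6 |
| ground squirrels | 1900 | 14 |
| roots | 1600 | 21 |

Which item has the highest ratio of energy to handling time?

Profitability E/h (kJ/min): carrion scraps = 870/19 = 45.8, berries = 540/8.6 = 62.8, ground squirrels = 1900/14 = 136, roots = 1600/21 = 76.2.
Ranked: ground squirrels > roots > berries > carrion scraps.

ground squirrels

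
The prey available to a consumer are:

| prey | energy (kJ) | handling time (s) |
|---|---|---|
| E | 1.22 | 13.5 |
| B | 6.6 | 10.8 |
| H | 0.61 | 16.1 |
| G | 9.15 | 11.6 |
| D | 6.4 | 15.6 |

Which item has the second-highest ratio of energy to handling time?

B

In descending order of E/h:
G: 9.15/11.6 = 0.789 kJ/s
B: 6.6/10.8 = 0.611 kJ/s
D: 6.4/15.6 = 0.41 kJ/s
E: 1.22/13.5 = 0.0904 kJ/s
H: 0.61/16.1 = 0.0379 kJ/s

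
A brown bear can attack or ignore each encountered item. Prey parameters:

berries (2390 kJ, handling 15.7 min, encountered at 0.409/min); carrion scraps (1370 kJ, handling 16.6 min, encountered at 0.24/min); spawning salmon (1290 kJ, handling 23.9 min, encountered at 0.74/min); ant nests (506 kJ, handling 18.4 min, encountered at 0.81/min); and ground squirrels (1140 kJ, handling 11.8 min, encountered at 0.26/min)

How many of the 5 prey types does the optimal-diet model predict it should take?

1

E/h in descending order: berries 152, ground squirrels 96.6, carrion scraps 82.5, spawning salmon 54, ant nests 27.5 kJ/min. The optimal diet is the largest prefix of this list for which every included type satisfies E_i/h_i > R on the types above it.
Rate on top 1: 131.7. ground squirrels: 96.6 < 131.7 → exclude; stop.
Optimal diet: berries — 1 of 5 types.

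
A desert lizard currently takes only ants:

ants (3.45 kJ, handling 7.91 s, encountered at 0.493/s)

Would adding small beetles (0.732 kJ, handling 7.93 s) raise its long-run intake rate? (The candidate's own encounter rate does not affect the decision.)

On ants alone, R = ΣλE/(1+Σλh) = 1.701/4.9 = 0.3471 kJ/s.
small beetles: E/h = 0.732/7.93 = 0.09231 kJ/s.
0.09231 < 0.3471, so adding small beetles would lower the average — exclude it.

No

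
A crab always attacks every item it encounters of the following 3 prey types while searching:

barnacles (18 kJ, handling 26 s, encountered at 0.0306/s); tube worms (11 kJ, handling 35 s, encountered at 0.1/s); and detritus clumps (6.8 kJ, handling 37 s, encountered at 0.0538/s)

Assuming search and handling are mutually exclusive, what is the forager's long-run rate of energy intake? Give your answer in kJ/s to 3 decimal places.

R = (0.0306×18 + 0.1×11 + 0.0538×6.8) / (1 + 0.0306×26 + 0.1×35 + 0.0538×37) = 2.017/7.286 = 0.2768 kJ/s.

0.277 kJ/s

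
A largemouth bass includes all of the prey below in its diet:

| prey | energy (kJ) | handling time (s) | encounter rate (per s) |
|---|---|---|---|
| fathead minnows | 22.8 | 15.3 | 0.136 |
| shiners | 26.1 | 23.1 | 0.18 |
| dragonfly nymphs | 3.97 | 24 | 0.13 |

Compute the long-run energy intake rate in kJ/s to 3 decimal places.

0.803 kJ/s

Energy encountered per unit search time: 0.136×22.8 + 0.18×26.1 + 0.13×3.97 = 8.315 kJ/s.
Handling time per unit search time: 0.136×15.3 + 0.18×23.1 + 0.13×24 = 9.359.
Rate = 8.315/(1 + 9.359) = 0.8027 kJ/s.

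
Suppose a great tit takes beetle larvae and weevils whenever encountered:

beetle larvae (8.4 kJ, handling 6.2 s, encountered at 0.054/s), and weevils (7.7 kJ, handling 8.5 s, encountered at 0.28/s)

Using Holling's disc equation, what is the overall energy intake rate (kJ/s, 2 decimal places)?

R = (0.054×8.4 + 0.28×7.7) / (1 + 0.054×6.2 + 0.28×8.5) = 2.61/3.715 = 0.7025 kJ/s.

0.70 kJ/s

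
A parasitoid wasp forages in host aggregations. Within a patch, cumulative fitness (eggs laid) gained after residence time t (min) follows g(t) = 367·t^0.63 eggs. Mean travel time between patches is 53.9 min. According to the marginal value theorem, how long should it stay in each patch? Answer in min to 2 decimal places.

Maximise g(t)/(T+t): set derivative to zero → g'(t)(T+t) = g(t).
g'(t) = 0.63·367·t^-0.37. Setting 0.63·367·t^-0.37 = 367·t^0.63/(53.9+t) gives 0.63(53.9+t) = t, so 0.37·t = 0.63×53.9.
t* = 0.63×53.9/0.37 = 91.78 min.

91.78 min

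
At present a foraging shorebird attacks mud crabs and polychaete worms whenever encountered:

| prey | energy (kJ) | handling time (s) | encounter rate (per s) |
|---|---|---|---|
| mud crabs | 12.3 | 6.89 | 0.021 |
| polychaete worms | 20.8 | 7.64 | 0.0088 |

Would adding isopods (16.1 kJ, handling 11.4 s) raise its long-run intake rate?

Current rate: (0.021×12.3 + 0.0088×20.8)/(1 + 0.021×6.89 + 0.0088×7.64) = 0.3642 kJ/s.
Profitability of isopods: 16.1/11.4 = 1.412 kJ/s.
Since 1.412 > R, including isopods increases the long-run rate.

Yes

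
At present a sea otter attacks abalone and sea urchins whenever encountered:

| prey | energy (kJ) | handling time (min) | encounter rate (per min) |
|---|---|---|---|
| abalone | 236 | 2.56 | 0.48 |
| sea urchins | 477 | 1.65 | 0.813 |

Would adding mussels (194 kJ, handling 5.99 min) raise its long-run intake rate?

No

Current rate: (0.48×236 + 0.813×477)/(1 + 0.48×2.56 + 0.813×1.65) = 140.3 kJ/min.
mussels: E/h = 194/5.99 = 32.39 kJ/min.
Since 32.39 < R, time spent handling mussels is better spent searching.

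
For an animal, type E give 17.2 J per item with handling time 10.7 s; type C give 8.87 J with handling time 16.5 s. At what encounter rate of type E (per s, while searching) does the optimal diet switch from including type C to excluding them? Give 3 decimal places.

0.047 per s

The zero-one rule: include type C iff E₂/h₂ > λE₁/(1+λh₁). Equality gives the switch point.
λE₁h₂ = E₂ + λE₂h₁ ⇒ λ = E₂/(E₁h₂ − E₂h₁) = 8.87/(283.8 − 94.91) = 0.04696 per s.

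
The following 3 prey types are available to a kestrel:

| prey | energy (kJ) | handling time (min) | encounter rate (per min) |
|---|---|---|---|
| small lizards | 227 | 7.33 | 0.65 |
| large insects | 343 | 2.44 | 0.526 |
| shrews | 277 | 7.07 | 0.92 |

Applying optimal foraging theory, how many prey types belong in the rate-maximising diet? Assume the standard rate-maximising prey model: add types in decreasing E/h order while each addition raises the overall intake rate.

E/h in descending order: large insects 141, shrews 39.2, small lizards 31 kJ/min. The optimal diet is the largest prefix of this list for which every included type satisfies E_i/h_i > R on the types above it.
Rate on top 1: 79.01. shrews: 39.2 < 79.01 → exclude; stop.
Optimal diet: large insects — 1 of 3 types.

1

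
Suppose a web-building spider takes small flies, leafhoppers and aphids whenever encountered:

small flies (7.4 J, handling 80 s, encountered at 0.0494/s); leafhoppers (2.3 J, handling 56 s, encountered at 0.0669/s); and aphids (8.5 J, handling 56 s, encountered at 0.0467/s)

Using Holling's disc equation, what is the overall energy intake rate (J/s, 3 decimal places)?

R = (0.0494×7.4 + 0.0669×2.3 + 0.0467×8.5) / (1 + 0.0494×80 + 0.0669×56 + 0.0467×56) = 0.9164/11.31 = 0.081 J/s.

0.081 J/s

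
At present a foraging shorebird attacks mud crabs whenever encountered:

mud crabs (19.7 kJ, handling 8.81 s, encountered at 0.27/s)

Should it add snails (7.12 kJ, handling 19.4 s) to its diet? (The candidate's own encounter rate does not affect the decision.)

Intake rate on the current diet: R = (0.27×19.7) / (1 + 0.27×8.81) = 5.319/3.379 = 1.574 kJ/s.
Profitability of snails: 7.12/19.4 = 0.367 kJ/s.
Since 0.367 < R, time spent handling snails is better spent searching.

No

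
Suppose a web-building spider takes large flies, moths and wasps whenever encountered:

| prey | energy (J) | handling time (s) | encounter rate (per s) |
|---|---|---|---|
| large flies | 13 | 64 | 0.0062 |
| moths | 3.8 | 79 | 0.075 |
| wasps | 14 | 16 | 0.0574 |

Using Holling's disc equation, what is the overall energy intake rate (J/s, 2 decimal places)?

R = Σλ_iE_i / (1 + Σλ_ih_i)
Numerator: 0.0062×13 + 0.075×3.8 + 0.0574×14 = 1.169
Denominator: 1 + 0.0062×64 + 0.075×79 + 0.0574×16 = 8.24
R = 1.169/8.24 = 0.1419 J/s

0.14 J/s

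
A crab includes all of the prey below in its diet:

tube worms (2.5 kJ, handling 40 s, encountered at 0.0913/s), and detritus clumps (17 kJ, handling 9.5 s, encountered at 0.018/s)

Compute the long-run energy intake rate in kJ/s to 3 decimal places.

R = (0.0913×2.5 + 0.018×17) / (1 + 0.0913×40 + 0.018×9.5) = 0.5343/4.823 = 0.1108 kJ/s.

0.111 kJ/s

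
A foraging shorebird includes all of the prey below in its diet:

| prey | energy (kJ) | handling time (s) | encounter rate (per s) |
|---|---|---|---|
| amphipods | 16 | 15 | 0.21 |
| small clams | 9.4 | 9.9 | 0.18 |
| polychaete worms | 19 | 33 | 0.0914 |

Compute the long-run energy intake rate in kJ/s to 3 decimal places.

0.759 kJ/s

R = (0.21×16 + 0.18×9.4 + 0.0914×19) / (1 + 0.21×15 + 0.18×9.9 + 0.0914×33) = 6.789/8.948 = 0.7587 kJ/s.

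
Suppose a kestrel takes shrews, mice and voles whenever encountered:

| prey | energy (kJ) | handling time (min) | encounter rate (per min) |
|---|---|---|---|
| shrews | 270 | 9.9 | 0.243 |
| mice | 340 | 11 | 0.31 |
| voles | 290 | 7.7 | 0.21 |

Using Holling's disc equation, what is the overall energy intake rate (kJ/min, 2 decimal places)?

Energy encountered per unit search time: 0.243×270 + 0.31×340 + 0.21×290 = 231.9 kJ/min.
Handling time per unit search time: 0.243×9.9 + 0.31×11 + 0.21×7.7 = 7.433.
Rate = 231.9/(1 + 7.433) = 27.5 kJ/min.

27.50 kJ/min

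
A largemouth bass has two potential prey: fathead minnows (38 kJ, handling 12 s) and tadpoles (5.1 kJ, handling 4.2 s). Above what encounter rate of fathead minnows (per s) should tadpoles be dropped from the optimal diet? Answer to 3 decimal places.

Drop tadpoles once their profitability E₂/h₂ falls below the rate achievable on fathead minnows alone: E₂/h₂ = λE₁/(1 + λh₁).
Solve for λ: λE₁h₂ = E₂(1 + λh₁) → λ(E₁h₂ − E₂h₁) = E₂ → λ = E₂/(E₁h₂ − E₂h₁).
λ = 5.1/(38×4.2 − 5.1×12) = 5.1/98.4 = 0.05183 per s.

0.052 per s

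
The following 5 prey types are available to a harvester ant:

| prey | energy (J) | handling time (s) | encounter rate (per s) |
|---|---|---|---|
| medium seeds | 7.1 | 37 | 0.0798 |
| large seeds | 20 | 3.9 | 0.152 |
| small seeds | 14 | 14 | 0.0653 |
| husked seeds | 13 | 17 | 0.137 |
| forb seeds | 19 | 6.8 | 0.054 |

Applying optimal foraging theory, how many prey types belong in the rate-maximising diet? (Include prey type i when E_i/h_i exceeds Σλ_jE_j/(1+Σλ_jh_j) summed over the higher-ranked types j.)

Rank by E/h (J/s): large seeds 5.13, forb seeds 2.79, small seeds 1, husked seeds 0.765, medium seeds 0.192. Include each in turn until the next type's E/h falls below the running intake rate.
Rate on top 1: 1.909. forb seeds: 2.79 > 1.909 → include.
Rate on top 2: 2.074. small seeds: 1 < 2.074 → exclude; stop.
Optimal diet: large seeds, forb seeds — 2 of 5 types.

2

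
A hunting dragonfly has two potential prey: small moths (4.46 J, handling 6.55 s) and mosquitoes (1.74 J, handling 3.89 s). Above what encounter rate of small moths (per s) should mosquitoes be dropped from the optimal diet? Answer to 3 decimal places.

0.292 per s

At the threshold, the rate on small moths alone equals the profitability of mosquitoes: λ·4.46/(1 + λ·6.55) = 1.74/3.89 = 0.4473.
Rearranging, λ(4.46 − 0.4473×6.55) = 0.4473, so λ = 0.4473/1.53 = 0.2923 per s.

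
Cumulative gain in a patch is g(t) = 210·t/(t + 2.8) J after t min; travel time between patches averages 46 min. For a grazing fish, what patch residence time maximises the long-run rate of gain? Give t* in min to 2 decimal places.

11.35 min

Optimal t* satisfies g'(t*) = g(t*)/(T + t*).
g'(t) = 210·2.8/(t + 2.8)². Setting 210·2.8/(t+2.8)² = 210t/[(t+2.8)(46+t)] gives 2.8(46+t) = t(t+2.8), so t² = 2.8×46 = 128.8.
t* = √128.8 = 11.35 min.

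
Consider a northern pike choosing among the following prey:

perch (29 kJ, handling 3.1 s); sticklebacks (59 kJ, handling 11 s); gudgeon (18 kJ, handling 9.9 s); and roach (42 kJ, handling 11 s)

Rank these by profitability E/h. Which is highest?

perch

In descending order of E/h:
perch: 29/3.1 = 9.35 kJ/s
sticklebacks: 59/11 = 5.36 kJ/s
roach: 42/11 = 3.82 kJ/s
gudgeon: 18/9.9 = 1.82 kJ/s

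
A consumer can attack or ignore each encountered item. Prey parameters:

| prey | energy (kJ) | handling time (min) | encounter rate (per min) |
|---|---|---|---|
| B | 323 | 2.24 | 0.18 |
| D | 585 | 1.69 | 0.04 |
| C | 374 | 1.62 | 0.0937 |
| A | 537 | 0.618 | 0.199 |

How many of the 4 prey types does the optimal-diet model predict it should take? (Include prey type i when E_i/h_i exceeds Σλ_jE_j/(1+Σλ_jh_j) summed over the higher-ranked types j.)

E/h in descending order: A 869, D 346, C 231, B 144 kJ/min. The optimal diet is the largest prefix of this list for which every included type satisfies E_i/h_i > R on the types above it.
Rate on top 1: 95.16. D: 346 > 95.16 → include.
Rate on top 2: 109.4. C: 231 > 109.4 → include.
Rate on top 3: 123.1. B: 144 > 123.1 → include.
Optimal diet: A, D, C, B — 4 of 4 types.

4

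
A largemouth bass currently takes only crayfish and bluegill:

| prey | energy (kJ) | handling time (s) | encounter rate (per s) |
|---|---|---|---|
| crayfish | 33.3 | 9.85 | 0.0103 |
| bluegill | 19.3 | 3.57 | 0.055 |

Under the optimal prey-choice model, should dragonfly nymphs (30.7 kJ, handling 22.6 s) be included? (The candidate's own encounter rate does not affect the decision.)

On crayfish and bluegill alone, R = ΣλE/(1+Σλh) = 1.404/1.298 = 1.082 kJ/s.
Profitability of dragonfly nymphs: 30.7/22.6 = 1.358 kJ/s.
1.358 > 1.082, so adding dragonfly nymphs raises the average — include it.

Yes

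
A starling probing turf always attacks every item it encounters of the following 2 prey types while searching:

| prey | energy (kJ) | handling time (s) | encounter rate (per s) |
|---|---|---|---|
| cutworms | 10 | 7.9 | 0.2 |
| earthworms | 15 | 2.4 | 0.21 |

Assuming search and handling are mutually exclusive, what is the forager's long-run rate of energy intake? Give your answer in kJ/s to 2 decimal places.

R = Σλ_iE_i / (1 + Σλ_ih_i)
Numerator: 0.2×10 + 0.21×15 = 5.15
Denominator: 1 + 0.2×7.9 + 0.21×2.4 = 3.084
R = 5.15/3.084 = 1.67 kJ/s

1.67 kJ/s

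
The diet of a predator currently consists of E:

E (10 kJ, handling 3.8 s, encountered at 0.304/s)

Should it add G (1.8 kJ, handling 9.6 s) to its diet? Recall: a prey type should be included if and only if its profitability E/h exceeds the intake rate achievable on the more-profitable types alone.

No

Current rate: (0.304×10)/(1 + 0.304×3.8) = 1.411 kJ/s.
G: E/h = 1.8/9.6 = 0.1875 kJ/s.
0.1875 < 1.411, so adding G would lower the average — exclude it.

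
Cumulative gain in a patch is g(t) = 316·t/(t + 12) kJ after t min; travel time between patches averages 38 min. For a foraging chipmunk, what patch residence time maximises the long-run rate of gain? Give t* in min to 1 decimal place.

21.4 min

By the marginal value theorem, leave when the instantaneous gain rate g'(t) equals the habitat-wide average g(t)/(T + t).
g'(t) = 316·12/(t + 12)². Setting 316·12/(t+12)² = 316t/[(t+12)(38+t)] gives 12(38+t) = t(t+12), so t² = 12×38 = 456.
t* = √456 = 21.35 min.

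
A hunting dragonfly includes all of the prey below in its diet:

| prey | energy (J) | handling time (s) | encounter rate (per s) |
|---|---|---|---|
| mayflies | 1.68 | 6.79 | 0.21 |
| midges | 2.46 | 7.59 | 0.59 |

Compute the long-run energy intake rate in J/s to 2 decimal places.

Energy encountered per unit search time: 0.21×1.68 + 0.59×2.46 = 1.804 J/s.
Handling time per unit search time: 0.21×6.79 + 0.59×7.59 = 5.904.
Rate = 1.804/(1 + 5.904) = 0.2613 J/s.

0.26 J/s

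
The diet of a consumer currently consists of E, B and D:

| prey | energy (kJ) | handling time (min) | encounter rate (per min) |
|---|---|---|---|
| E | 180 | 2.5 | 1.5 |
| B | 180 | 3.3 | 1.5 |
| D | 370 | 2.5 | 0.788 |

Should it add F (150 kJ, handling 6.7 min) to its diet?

No

On E, B and D alone, R = ΣλE/(1+Σλh) = 831.6/11.67 = 71.26 kJ/min.
F: E/h = 150/6.7 = 22.39 kJ/min.
Since 22.39 < R, time spent handling F is better spent searching.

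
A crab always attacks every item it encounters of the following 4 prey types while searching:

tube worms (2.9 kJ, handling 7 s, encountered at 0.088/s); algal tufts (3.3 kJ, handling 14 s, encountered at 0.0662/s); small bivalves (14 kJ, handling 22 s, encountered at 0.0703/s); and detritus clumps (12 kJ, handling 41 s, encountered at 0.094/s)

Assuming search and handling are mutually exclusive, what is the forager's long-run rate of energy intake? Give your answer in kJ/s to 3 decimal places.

0.326 kJ/s

R = Σλ_iE_i / (1 + Σλ_ih_i)
Numerator: 0.088×2.9 + 0.0662×3.3 + 0.0703×14 + 0.094×12 = 2.586
Denominator: 1 + 0.088×7 + 0.0662×14 + 0.0703×22 + 0.094×41 = 7.943
R = 2.586/7.943 = 0.3255 kJ/s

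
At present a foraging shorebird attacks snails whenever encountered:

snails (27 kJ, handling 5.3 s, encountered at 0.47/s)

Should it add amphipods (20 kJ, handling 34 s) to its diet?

Current rate: (0.47×27)/(1 + 0.47×5.3) = 3.635 kJ/s.
amphipods: E/h = 20/34 = 0.5882 kJ/s.
0.5882 < 3.635, so adding amphipods would lower the average — exclude it.

No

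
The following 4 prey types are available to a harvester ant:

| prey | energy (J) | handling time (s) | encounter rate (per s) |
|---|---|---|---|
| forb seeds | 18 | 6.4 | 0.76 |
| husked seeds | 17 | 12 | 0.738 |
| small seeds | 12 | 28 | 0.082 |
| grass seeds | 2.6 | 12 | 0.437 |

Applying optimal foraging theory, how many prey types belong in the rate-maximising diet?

Rank by E/h (J/s): forb seeds 2.81, husked seeds 1.42, small seeds 0.429, grass seeds 0.217. Include each in turn until the next type's E/h falls below the running intake rate.
Rate on top 1: 2.333. husked seeds: 1.42 < 2.333 → exclude; stop.
Optimal diet: forb seeds — 1 of 4 types.

1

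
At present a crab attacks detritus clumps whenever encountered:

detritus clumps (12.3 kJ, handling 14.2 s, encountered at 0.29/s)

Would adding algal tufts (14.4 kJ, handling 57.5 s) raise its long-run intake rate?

No

Current rate: (0.29×12.3)/(1 + 0.29×14.2) = 0.697 kJ/s.
algal tufts: E/h = 14.4/57.5 = 0.2504 kJ/s.
Since 0.2504 < R, time spent handling algal tufts is better spent searching.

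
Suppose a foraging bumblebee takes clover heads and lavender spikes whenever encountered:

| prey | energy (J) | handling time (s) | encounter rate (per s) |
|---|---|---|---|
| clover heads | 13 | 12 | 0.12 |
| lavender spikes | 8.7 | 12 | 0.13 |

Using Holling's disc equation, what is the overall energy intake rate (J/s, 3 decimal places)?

0.673 J/s

Energy encountered per unit search time: 0.12×13 + 0.13×8.7 = 2.691 J/s.
Handling time per unit search time: 0.12×12 + 0.13×12 = 3.
Rate = 2.691/(1 + 3) = 0.6727 J/s.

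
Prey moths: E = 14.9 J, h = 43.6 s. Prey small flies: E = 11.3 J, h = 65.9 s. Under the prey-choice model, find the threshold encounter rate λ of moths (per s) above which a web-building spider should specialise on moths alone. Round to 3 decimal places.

0.023 per s

Drop small flies once their profitability E₂/h₂ falls below the rate achievable on moths alone: E₂/h₂ = λE₁/(1 + λh₁).
Solve for λ: λE₁h₂ = E₂(1 + λh₁) → λ(E₁h₂ − E₂h₁) = E₂ → λ = E₂/(E₁h₂ − E₂h₁).
λ = 11.3/(14.9×65.9 − 11.3×43.6) = 11.3/489.2 = 0.0231 per s.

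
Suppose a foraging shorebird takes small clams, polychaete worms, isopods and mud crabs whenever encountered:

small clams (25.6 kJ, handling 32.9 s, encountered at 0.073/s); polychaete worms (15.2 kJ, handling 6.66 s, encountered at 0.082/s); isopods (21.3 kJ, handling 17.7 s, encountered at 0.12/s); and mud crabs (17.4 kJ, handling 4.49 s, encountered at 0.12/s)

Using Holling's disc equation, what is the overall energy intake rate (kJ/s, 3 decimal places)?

R = (0.073×25.6 + 0.082×15.2 + 0.12×21.3 + 0.12×17.4) / (1 + 0.073×32.9 + 0.082×6.66 + 0.12×17.7 + 0.12×4.49) = 7.759/6.611 = 1.174 kJ/s.

1.174 kJ/s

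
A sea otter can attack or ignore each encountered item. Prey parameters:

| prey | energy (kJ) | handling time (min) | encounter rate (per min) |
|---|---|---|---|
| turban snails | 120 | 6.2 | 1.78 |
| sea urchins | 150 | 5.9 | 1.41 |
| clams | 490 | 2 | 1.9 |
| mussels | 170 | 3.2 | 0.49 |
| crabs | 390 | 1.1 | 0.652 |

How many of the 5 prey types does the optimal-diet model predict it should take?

Rank by E/h (kJ/min): crabs 355, clams 245, mussels 53.1, sea urchins 25.4, turban snails 19.4. Include each in turn until the next type's E/h falls below the running intake rate.
Rate on top 1: 148.1. clams: 245 > 148.1 → include.
Rate on top 2: 214.8. mussels: 53.1 < 214.8 → exclude; stop.
Optimal diet: crabs, clams — 2 of 5 types.

2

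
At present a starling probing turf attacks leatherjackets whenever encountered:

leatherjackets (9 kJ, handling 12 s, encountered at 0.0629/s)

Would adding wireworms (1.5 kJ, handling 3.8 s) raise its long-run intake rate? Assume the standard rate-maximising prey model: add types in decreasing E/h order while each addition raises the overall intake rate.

Current rate: (0.0629×9)/(1 + 0.0629×12) = 0.3226 kJ/s.
wireworms: E/h = 1.5/3.8 = 0.3947 kJ/s.
0.3947 > 0.3226, so adding wireworms raises the average — include it.

Yes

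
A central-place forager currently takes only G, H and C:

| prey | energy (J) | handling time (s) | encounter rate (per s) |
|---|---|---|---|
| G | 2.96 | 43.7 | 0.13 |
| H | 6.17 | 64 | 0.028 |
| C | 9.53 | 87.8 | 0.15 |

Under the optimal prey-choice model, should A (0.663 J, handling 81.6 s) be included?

On G, H and C alone, R = ΣλE/(1+Σλh) = 1.987/21.64 = 0.09181 J/s.
Profitability of A: 0.663/81.6 = 0.008125 J/s.
Since 0.008125 < R, time spent handling A is better spent searching.

No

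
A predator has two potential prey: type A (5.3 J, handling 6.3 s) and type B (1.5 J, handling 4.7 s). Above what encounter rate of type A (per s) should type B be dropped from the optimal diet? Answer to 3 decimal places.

The zero-one rule: include type B iff E₂/h₂ > λE₁/(1+λh₁). Equality gives the switch point.
λE₁h₂ = E₂ + λE₂h₁ ⇒ λ = E₂/(E₁h₂ − E₂h₁) = 1.5/(24.91 − 9.45) = 0.09702 per s.

0.097 per s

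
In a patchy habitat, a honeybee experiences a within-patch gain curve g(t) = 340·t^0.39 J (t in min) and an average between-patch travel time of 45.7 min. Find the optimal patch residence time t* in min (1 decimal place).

Optimal t* satisfies g'(t*) = g(t*)/(T + t*).
g'(t) = 0.39·340·t^-0.61. Setting 0.39·340·t^-0.61 = 340·t^0.39/(45.7+t) gives 0.39(45.7+t) = t, so 0.61·t = 0.39×45.7.
t* = 0.39×45.7/0.61 = 29.22 min.

29.2 min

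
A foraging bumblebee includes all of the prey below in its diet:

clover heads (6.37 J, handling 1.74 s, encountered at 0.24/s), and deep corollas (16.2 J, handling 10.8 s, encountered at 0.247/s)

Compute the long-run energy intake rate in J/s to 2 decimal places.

1.35 J/s

R = (0.24×6.37 + 0.247×16.2) / (1 + 0.24×1.74 + 0.247×10.8) = 5.53/4.085 = 1.354 J/s.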